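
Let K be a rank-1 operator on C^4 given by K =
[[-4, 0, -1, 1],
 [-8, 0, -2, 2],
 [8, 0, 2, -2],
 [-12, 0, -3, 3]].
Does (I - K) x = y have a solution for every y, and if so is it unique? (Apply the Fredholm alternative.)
(I - K) is singular (det(I - K) = 0, i.e. 1 ∈ sigma(K)). (I - K) x = y is solvable iff y ⊥ ker((I - K)^*) = span{(-4, 0, -1, 1)}, i.e. iff -4y_1 - y_3 + y_4 = 0. When solvable, the solutions are x = y + c·(1, 2, -2, 3), c arbitrary (ker(I - K) = span{(1, 2, -2, 3)}, dimension 1).

K has rank 1, so it is an outer product K = u v^T: every row of K is a multiple of one row vector. Reading off the entries, u = (1, 2, -2, 3) and v = (-4, 0, -1, 1) (row i of K equals u_i·v^T). A rank-one matrix u v^T satisfies K u = u (v·u) and kills the (3)-dimensional subspace v^⊥, so its characteristic polynomial is lambda^3 (lambda - v·u) with v·u = tr K = 1. Hence the eigenvalues of I - K are 1 (multiplicity 3) and 1 - (1) = 0, so det(I - K) = 0. (Direct check: I - K =
[[5, 0, 1, -1],
 [8, 1, 2, -2],
 [-8, 0, -1, 2],
 [12, 0, 3, -2]]
has determinant 0.) So 1 is an eigenvalue of K and (I - K) is not invertible. The finite-dimensional Fredholm alternative says: either (I - K) is invertible, or ker(I - K) ≠ {0} and then range(I - K) = ker((I - K)^*)^⊥, with dim ker(I - K) = dim ker((I - K)^*). We are in the second case, so we need both kernels. Kernel of I - K: (I - K) u = u - u (v·u) = u - u = 0, so ker(I - K) = span{u} = span{(1, 2, -2, 3)} (it is exactly 1-dimensional because rank(I - K) = 3). Kernel of the adjoint: K is real, so (I - K)^* = I - K^T = I - v u^T, and (I - v u^T) v = v - v (u·v) = 0; hence ker((I - K)^*) = span{v} = span{(-4, 0, -1, 1)}. Therefore (I - K) x = y is solvable iff <y, v> = 0, i.e. iff -4y_1 - y_3 + y_4 = 0. When this holds, K y = u (v·y) = 0, so (I - K) y = y and x = y is a particular solution; the full solution set is the line x = y + c·u = y + c·(1, 2, -2, 3), c ∈ C.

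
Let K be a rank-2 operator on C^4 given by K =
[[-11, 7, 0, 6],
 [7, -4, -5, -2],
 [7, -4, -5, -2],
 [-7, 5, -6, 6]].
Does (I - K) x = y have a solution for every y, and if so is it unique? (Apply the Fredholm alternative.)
(I - K) is invertible (det(I - K) = -15 ≠ 0), so for every y in C^4 the equation (I - K) x = y has a unique solution.

K has rank 2 and factors as K = U V^T = u1 v1^T + u2 v2^T with u1 = (-1, 2, 2, 1), v1 = (2, -1, -3, 0), u2 = (-3, 1, 1, -3), v2 = (3, -2, 1, -2) (multiplying out reproduces the displayed K). The nonzero eigenvalues of U V^T coincide with those of the 2 x 2 matrix G = V^T U = [[v1·u1, v1·u2], [v2·u1, v2·u2]] = [[-10, -10], [-7, -4]], and by the Sylvester determinant identity det(I_4 - U V^T) = det(I_2 - V^T U) = det([[11, 10], [7, 5]]) = (11)(5) - (10)(7) = -15. (Direct check: I - K =
[[12, -7, 0, -6],
 [-7, 5, 5, 2],
 [-7, 4, 6, 2],
 [7, -5, 6, -5]]
has determinant -15.) The finite-dimensional Fredholm alternative says: either (I - K) is invertible, or ker(I - K) ≠ {0} and then range(I - K) = ker((I - K)^*)^⊥, with dim ker(I - K) = dim ker((I - K)^*). Since det(I - K) ≠ 0, 1 is not an eigenvalue of K and ker(I - K) = {0}, so we are in the first case: for every y there is a unique x = (I - K)^(-1) y. (Explicitly, by the Woodbury identity, (I - U V^T)^(-1) = I + U (I_2 - G)^(-1) V^T.)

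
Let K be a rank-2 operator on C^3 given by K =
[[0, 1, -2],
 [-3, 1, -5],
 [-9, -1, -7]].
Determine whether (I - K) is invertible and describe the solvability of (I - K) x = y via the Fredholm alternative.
(I - K) is invertible (det(I - K) = -20 ≠ 0), so for every y in C^3 the equation (I - K) x = y has a unique solution.

K has rank 2 and factors as K = U V^T = u1 v1^T + u2 v2^T with u1 = (1, 2, 2), v1 = (-3, 0, -3), u2 = (-1, -1, 1), v2 = (-3, -1, -1) (multiplying out reproduces the displayed K). The nonzero eigenvalues of U V^T coincide with those of the 2 x 2 matrix G = V^T U = [[v1·u1, v1·u2], [v2·u1, v2·u2]] = [[-9, 0], [-7, 3]], and by the Sylvester determinant identity det(I_3 - U V^T) = det(I_2 - V^T U) = det([[10, 0], [7, -2]]) = (10)(-2) - (0)(7) = -20. (Direct check: I - K =
[[1, -1, 2],
 [3, 0, 5],
 [9, 1, 8]]
has determinant -20.) The finite-dimensional Fredholm alternative says: either (I - K) is invertible, or ker(I - K) ≠ {0} and then range(I - K) = ker((I - K)^*)^⊥, with dim ker(I - K) = dim ker((I - K)^*). Since det(I - K) ≠ 0, 1 is not an eigenvalue of K and ker(I - K) = {0}, so we are in the first case: for every y there is a unique x = (I - K)^(-1) y. (Explicitly, by the Woodbury identity, (I - U V^T)^(-1) = I + U (I_2 - G)^(-1) V^T.)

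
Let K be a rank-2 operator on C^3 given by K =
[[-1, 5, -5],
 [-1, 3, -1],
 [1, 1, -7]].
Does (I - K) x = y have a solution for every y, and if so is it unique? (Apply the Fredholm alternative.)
(I - K) is singular (det(I - K) = 0, i.e. 1 ∈ sigma(K)). (I - K) x = y is solvable iff y ⊥ ker((I - K)^*) = span{(-3, 7, 1)}, i.e. iff -3y_1 + 7y_2 + y_3 = 0. When solvable, x is determined up to adding multiples of (5, 3, 1) (ker(I - K) = span{(5, 3, 1)}, dimension 1).

K has rank 2 and factors as K = U V^T = u1 v1^T + u2 v2^T with u1 = (1, 1, -1), v1 = (-1, 2, 1), u2 = (-3, -1, -3), v2 = (0, -1, 2) (multiplying out reproduces the displayed K). The nonzero eigenvalues of U V^T coincide with those of the 2 x 2 matrix G = V^T U = [[v1·u1, v1·u2], [v2·u1, v2·u2]] = [[0, -2], [-3, -5]], and by the Sylvester determinant identity det(I_3 - U V^T) = det(I_2 - V^T U) = det([[1, 2], [3, 6]]) = (1)(6) - (2)(3) = 0. (Direct check: I - K =
[[2, -5, 5],
 [1, -2, 1],
 [-1, -1, 8]]
has determinant 0.) So 1 is an eigenvalue of K and (I - K) is not invertible. The finite-dimensional Fredholm alternative says: either (I - K) is invertible, or ker(I - K) ≠ {0} and then range(I - K) = ker((I - K)^*)^⊥, with dim ker(I - K) = dim ker((I - K)^*). We are in the second case, so we compute both kernels via the 2 x 2 reduction. If (I - U V^T) x = 0 then x = U (V^T x) lies in the column space of U; writing x = U b gives U (I_2 - G) b = 0, and since u1, u2 are independent, (I_2 - G) b = 0. With I_2 - G = [[1, 2], [3, 6]] (singular, as its determinant is 0) a null vector is b = (2, -1), so ker(I - K) = span{2·u1 + (-1)·u2} = span{(5, 3, 1)}. For the adjoint, (I - K)^* = I - K^T = I - V U^T, and the same argument gives ker((I - K)^*) = {V a : (I_2 - G)^T a = 0}; (I_2 - G)^T = [[1, 3], [2, 6]] has null vector a = (3, -1), so ker((I - K)^*) = span{3·v1 + (-1)·v2} = span{(-3, 7, 1)}. (Both kernels are 1-dimensional, matching rank(I - K) = 2.) Therefore (I - K) x = y is solvable iff <y, (-3, 7, 1)> = 0, i.e. iff -3y_1 + 7y_2 + y_3 = 0; when solvable the solution set is the line x_p + c·(5, 3, 1), c ∈ C.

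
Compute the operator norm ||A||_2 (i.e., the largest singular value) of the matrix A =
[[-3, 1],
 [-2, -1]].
||A||_2 = sqrt((15 + sqrt(125))/2) ≈ 3.618 (= sqrt(largest eigenvalue of A^T A))

||A||_2 = sigma_max(A) = sqrt(lambda_max(A^T A)). Form the symmetric matrix M = A^T A =
[[13, -1],
 [-1, 2]].
Its characteristic polynomial (trace, determinant of M give the coefficients) is
  p(λ) = det(λ I - M) = λ^2 - 15λ + 25.
For λ^2 - 15λ + 25 the discriminant is 125. It is nonnegative but not a perfect square, so the roots are real and irrational: λ = (15 ± sqrt(125))/2 ≈ 13.0902, 1.9098.
So the eigenvalues of A^T A are ≈ 1.9098, 13.0902 (all ≥ 0, as they must be for A^T A). The largest is λ_max = (15 + sqrt(125))/2 ≈ 13.0902, hence ||A||_2 = sqrt(λ_max) = sqrt((15 + sqrt(125))/2) ≈ 3.618.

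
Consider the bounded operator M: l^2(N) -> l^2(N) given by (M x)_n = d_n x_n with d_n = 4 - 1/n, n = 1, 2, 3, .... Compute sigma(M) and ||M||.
sigma(M) = {4 - 1/n : n ≥ 1} ∪ {4}; ||M|| = 4

A bounded diagonal operator on l^2 with diagonal entries d_n has spectrum equal to the closure of {d_n : n ≥ 1}: every d_n is an eigenvalue (with eigenvector e_n), so {d_n} ⊂ sigma(M); the spectrum is closed, so its closure is too; and for lambda not in the closure, (M - lambda I) has bounded inverse (the diagonal entries 1/(d_n - lambda) are bounded). For our sequence d_n = 4 - 1/n, n = 1, 2, 3, ...:
  - {d_n} = {4 - 1/n : n ≥ 1}; the only limit point is 4
  - closure = {4 - 1/n : n ≥ 1} ∪ {4}
For the norm: a diagonal operator has ||M|| = sup_n |d_n|. Here d_n = 4 - 1/n increases monotonically from d_1 = 3 toward 4, with all terms in [3, 4); so sup_n |d_n| = 4 (the supremum is the limit, not attained). So ||M|| = 4.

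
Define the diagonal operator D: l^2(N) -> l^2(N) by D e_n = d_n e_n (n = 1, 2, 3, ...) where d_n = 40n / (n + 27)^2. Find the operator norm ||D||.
||D|| = 10/27 (attained at n = 27)

For D diagonal, ||D|| = sup_n |d_n|. Treat f(x) = 40x / (x + 27)^2 for real x > 0. By the quotient rule, f'(x) = 40(27 - x)/(x + 27)^3, which is positive for x < 27 and negative for x > 27. So f has a unique maximum at x = 27, and since 27 is a positive integer, the supremum over n ≥ 1 is attained at n = 27: d_27 = 40·27/(27 + 27)^2 = 40·27/2916 = 10/27. Hence ||D|| = 10/27.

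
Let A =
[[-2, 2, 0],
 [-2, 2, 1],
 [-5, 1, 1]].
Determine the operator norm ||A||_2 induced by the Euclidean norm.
||A||_2 ≈ 6.3411 (= sqrt(largest eigenvalue of A^T A))

||A||_2 = sigma_max(A) = sqrt(lambda_max(A^T A)). Form the symmetric matrix M = A^T A =
[[33, -13, -7],
 [-13, 9, 3],
 [-7, 3, 2]].
Its characteristic polynomial (trace, sum of principal 2x2 minors, determinant of M give the coefficients) is
  p(λ) = det(λ I - M) = λ^3 - 44λ^2 + 154λ - 64.
No integer candidate from the rational root theorem (±divisors of 64) is a root, so the roots are irrational. The cubic discriminant is Δ = 17193376 > 0, so there are three distinct real roots. p(0) = -64 and p(1) = 47 have opposite signs, so a root lies in (0, 1); Newton's method refines it to λ ≈ 0.481. p(3) = 29 and p(4) = -88 have opposite signs, so a root lies in (3, 4); Newton's method refines it to λ ≈ 3.3094. p(40) = -304 and p(41) = 1207 have opposite signs, so a root lies in (40, 41); Newton's method refines it to λ ≈ 40.2097. Check (Vieta): the three roots sum to 44, matching tr M = 44.
So the eigenvalues of A^T A are ≈ 0.481, 3.3094, 40.2097 (all ≥ 0, as they must be for A^T A). The largest is λ_max ≈ 40.2097, hence ||A||_2 = sqrt(λ_max) ≈ 6.3411.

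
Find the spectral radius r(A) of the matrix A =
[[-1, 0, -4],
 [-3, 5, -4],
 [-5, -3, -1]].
r(A) ≈ 6.492

The eigenvalues of A are the roots of its characteristic polynomial. With M = A (coefficients from the trace, the sum of principal 2x2 minors, and det A):
  p(λ) = det(λ I - M) = λ^3 - 3λ^2 - 41λ + 119.
No integer candidate from the rational root theorem (±divisors of 119) is a root, so the roots are irrational. The cubic discriminant is Δ = 184784 > 0, so there are three distinct real roots. p(-7) = -84 and p(-6) = 41 have opposite signs, so a root lies in (-7, -6); Newton's method refines it to λ ≈ -6.3697. p(2) = 33 and p(3) = -4 have opposite signs, so a root lies in (2, 3); Newton's method refines it to λ ≈ 2.8777. p(6) = -19 and p(7) = 28 have opposite signs, so a root lies in (6, 7); Newton's method refines it to λ ≈ 6.492. Check (Vieta): the three roots sum to 3, matching tr M = 3.
Thus the eigenvalues (to 4 decimals) are -6.3697 (modulus 6.3697); 2.8777 (modulus 2.8777); 6.492 (modulus 6.492). The spectral radius is the largest modulus: r(A) ≈ 6.492. (Cross-check: r(A) ≤ ||A||_2 ≈ 7.7998; equality holds whenever A is normal, though it can also hold for some non-normal A.)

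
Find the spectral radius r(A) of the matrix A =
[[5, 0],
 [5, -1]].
r(A) = 5

The eigenvalues of A are the roots of its characteristic polynomial. With M = A (coefficients from the trace and determinant):
  p(λ) = det(λ I - M) = λ^2 - 4λ - 5.
For λ^2 - 4λ - 5 the discriminant is 36. It is a perfect square (6^2), so the roots are rational: λ = (4 ± 6)/2 = 5, -1.
Thus the eigenvalues (to 4 decimals) are 5 (modulus 5); -1 (modulus 1). The spectral radius is the largest modulus: r(A) = 5. (Cross-check: r(A) ≤ ||A||_2 ≈ 7.1067; equality holds whenever A is normal, though it can also hold for some non-normal A.)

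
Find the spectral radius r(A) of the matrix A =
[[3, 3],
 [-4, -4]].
r(A) = 1

The eigenvalues of A are the roots of its characteristic polynomial. With M = A (coefficients from the trace and determinant):
  p(λ) = det(λ I - M) = λ^2 + λ.
For λ^2 + λ the discriminant is 1. It is a perfect square (1^2), so the roots are rational: λ = (-1 ± 1)/2 = 0, -1.
Thus the eigenvalues (to 4 decimals) are 0 (modulus 0); -1 (modulus 1). The spectral radius is the largest modulus: r(A) = 1. (Cross-check: r(A) ≤ ||A||_2 ≈ 7.0711; equality holds whenever A is normal, though it can also hold for some non-normal A.)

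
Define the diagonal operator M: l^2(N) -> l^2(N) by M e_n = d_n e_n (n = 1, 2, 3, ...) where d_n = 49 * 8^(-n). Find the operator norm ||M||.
||M|| = 49/8 (attained at n = 1)

For M diagonal, ||M|| = sup_n |d_n|. The sequence d_n = 49 * 8^(-n) is positive and strictly decreasing (ratio 8^(-1) < 1), so the supremum is d_1 = 49/8. Hence ||M|| = 49/8.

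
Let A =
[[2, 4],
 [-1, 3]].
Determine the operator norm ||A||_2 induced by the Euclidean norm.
||A||_2 = sqrt((30 + sqrt(500))/2) ≈ 5.1167 (= sqrt(largest eigenvalue of A^T A))

||A||_2 = sigma_max(A) = sqrt(lambda_max(A^T A)). Form the symmetric matrix M = A^T A =
[[5, 5],
 [5, 25]].
Its characteristic polynomial (trace, determinant of M give the coefficients) is
  p(λ) = det(λ I - M) = λ^2 - 30λ + 100.
For λ^2 - 30λ + 100 the discriminant is 500. It is nonnegative but not a perfect square, so the roots are real and irrational: λ = (30 ± sqrt(500))/2 ≈ 26.1803, 3.8197.
So the eigenvalues of A^T A are ≈ 3.8197, 26.1803 (all ≥ 0, as they must be for A^T A). The largest is λ_max = (30 + sqrt(500))/2 ≈ 26.1803, hence ||A||_2 = sqrt(λ_max) = sqrt((30 + sqrt(500))/2) ≈ 5.1167.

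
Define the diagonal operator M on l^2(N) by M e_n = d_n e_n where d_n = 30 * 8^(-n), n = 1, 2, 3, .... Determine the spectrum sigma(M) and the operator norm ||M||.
sigma(M) = {30 * 8^(-n) : n ≥ 1} ∪ {0}; ||M|| = 15/4

A bounded diagonal operator on l^2 with diagonal entries d_n has spectrum equal to the closure of {d_n : n ≥ 1}: every d_n is an eigenvalue (with eigenvector e_n), so {d_n} ⊂ sigma(M); the spectrum is closed, so its closure is too; and for lambda not in the closure, (M - lambda I) has bounded inverse (the diagonal entries 1/(d_n - lambda) are bounded). For our sequence d_n = 30 * 8^(-n), n = 1, 2, 3, ...:
  - {d_n} = {30 * 8^(-n) : n ≥ 1}; the only limit point is 0
  - closure = {30 * 8^(-n) : n ≥ 1} ∪ {0}
For the norm: a diagonal operator has ||M|| = sup_n |d_n|. Here d_n = 30 * 8^(-n) is positive and decreasing, so sup_n |d_n| = d_1 = 30/8 = 15/4. So ||M|| = 15/4.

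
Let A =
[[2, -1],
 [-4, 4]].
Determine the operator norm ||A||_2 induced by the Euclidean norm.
||A||_2 = sqrt((37 + sqrt(1305))/2) ≈ 6.0467 (= sqrt(largest eigenvalue of A^T A))

||A||_2 = sigma_max(A) = sqrt(lambda_max(A^T A)). Form the symmetric matrix M = A^T A =
[[20, -18],
 [-18, 17]].
Its characteristic polynomial (trace, determinant of M give the coefficients) is
  p(λ) = det(λ I - M) = λ^2 - 37λ + 16.
For λ^2 - 37λ + 16 the discriminant is 1305. It is nonnegative but not a perfect square, so the roots are real and irrational: λ = (37 ± sqrt(1305))/2 ≈ 36.5624, 0.4376.
So the eigenvalues of A^T A are ≈ 0.4376, 36.5624 (all ≥ 0, as they must be for A^T A). The largest is λ_max = (37 + sqrt(1305))/2 ≈ 36.5624, hence ||A||_2 = sqrt(λ_max) = sqrt((37 + sqrt(1305))/2) ≈ 6.0467.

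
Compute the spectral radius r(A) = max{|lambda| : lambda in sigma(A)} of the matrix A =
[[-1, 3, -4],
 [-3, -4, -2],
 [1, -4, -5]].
r(A) ≈ 7.7269

The eigenvalues of A are the roots of its characteristic polynomial. With M = A (coefficients from the trace, the sum of principal 2x2 minors, and det A):
  p(λ) = det(λ I - M) = λ^3 + 10λ^2 + 34λ + 127.
No integer candidate from the rational root theorem (±divisors of 127) is a root, so the roots are irrational. The cubic discriminant is Δ = -207859 < 0, so there is one real root and a complex-conjugate pair. p(-8) = -17 and p(-7) = 36 have opposite signs, so a root lies in (-8, -7); Newton's method refines it to λ ≈ -7.7269. Dividing out (λ - (-7.7269)) leaves approximately λ^2 + 2.2731λ + 16.4361. For λ^2 + 2.2731λ + 16.4361 the discriminant is -60.5773. It is negative, so the remaining roots are the complex-conjugate pair λ ≈ -1.1365 ± 3.8916i. Their product equals the constant term, so |λ|^2 ≈ 16.4361 and |λ| ≈ 4.0541.
Thus the eigenvalues (to 4 decimals) are -7.7269 (modulus 7.7269); -1.1365 ± 3.8916i (modulus 4.0541). The spectral radius is the largest modulus: r(A) ≈ 7.7269. (Cross-check: r(A) ≤ ||A||_2 ≈ 7.7549; equality holds whenever A is normal, though it can also hold for some non-normal A.)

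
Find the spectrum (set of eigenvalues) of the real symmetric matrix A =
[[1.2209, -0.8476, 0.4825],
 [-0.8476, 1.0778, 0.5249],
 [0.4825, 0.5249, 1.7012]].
sigma(A) ≈ {0, 2} (2 with multiplicity 2)

A is real symmetric, so its spectrum consists of real eigenvalues. Expanding the characteristic polynomial of the displayed matrix gives
  det(λ I - A) = p(λ) = λ^3 + (-4)λ^2 + (4)λ + (0).
Solving p(λ) = 0 yields eigenvalues ≈ 0, 2, 2. (A is shown rounded to 4 decimals, so these recover the underlying integer eigenvalues to within that precision.)
Verification: the trace of A = 4 equals the sum of eigenvalues 4, and det(A) ≈ -0.0002 matches the eigenvalue product 0.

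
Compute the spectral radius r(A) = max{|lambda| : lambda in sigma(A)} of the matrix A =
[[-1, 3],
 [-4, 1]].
r(A) = sqrt(11) ≈ 3.3166

The eigenvalues of A are the roots of its characteristic polynomial. With M = A (coefficients from the trace and determinant):
  p(λ) = det(λ I - M) = λ^2 + 11.
For λ^2 + 11 the discriminant is -44. It is negative, so the roots are the complex-conjugate pair λ = 0 ± (sqrt(44)/2) i ≈ 0 ± 3.3166i. For a conjugate pair the product of the roots equals the constant term, so |λ|^2 = 11 and |λ| = sqrt(11) ≈ 3.3166.
Thus the eigenvalues (to 4 decimals) are 0 ± 3.3166i (modulus 3.3166). The spectral radius is the largest modulus: r(A) = sqrt(11) ≈ 3.3166. (Cross-check: r(A) ≤ ||A||_2 ≈ 4.618; equality holds whenever A is normal, though it can also hold for some non-normal A.)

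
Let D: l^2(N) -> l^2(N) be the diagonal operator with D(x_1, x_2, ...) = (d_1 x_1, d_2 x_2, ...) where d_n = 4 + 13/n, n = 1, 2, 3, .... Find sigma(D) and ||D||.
sigma(D) = {4 + 13/n : n ≥ 1} ∪ {4}; ||D|| = 17

A bounded diagonal operator on l^2 with diagonal entries d_n has spectrum equal to the closure of {d_n : n ≥ 1}: every d_n is an eigenvalue (with eigenvector e_n), so {d_n} ⊂ sigma(D); the spectrum is closed, so its closure is too; and for lambda not in the closure, (D - lambda I) has bounded inverse (the diagonal entries 1/(d_n - lambda) are bounded). For our sequence d_n = 4 + 13/n, n = 1, 2, 3, ...:
  - {d_n} = {4 + 13/n : n ≥ 1}; the only limit point is 4
  - closure = {4 + 13/n : n ≥ 1} ∪ {4}
For the norm: a diagonal operator has ||D|| = sup_n |d_n|. Here d_n = 4 + 13/n is positive and decreasing, so sup_n |d_n| = d_1 = 4 + 13 = 17. So ||D|| = 17.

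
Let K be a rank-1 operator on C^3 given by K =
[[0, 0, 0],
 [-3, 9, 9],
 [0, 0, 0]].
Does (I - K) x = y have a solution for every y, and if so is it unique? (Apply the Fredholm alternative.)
(I - K) is invertible (det(I - K) = -8 ≠ 0), so for every y in C^3 the equation (I - K) x = y has a unique solution.

K has rank 1, so it is an outer product K = u v^T: every row of K is a multiple of one row vector. Reading off the entries, u = (0, 3, 0) and v = (-1, 3, 3) (row i of K equals u_i·v^T). A rank-one matrix u v^T satisfies K u = u (v·u) and kills the (2)-dimensional subspace v^⊥, so its characteristic polynomial is lambda^2 (lambda - v·u) with v·u = tr K = 9. Hence the eigenvalues of I - K are 1 (multiplicity 2) and 1 - (9) = -8, so det(I - K) = -8. (Direct check: I - K =
[[1, 0, 0],
 [3, -8, -9],
 [0, 0, 1]]
has determinant -8.) The finite-dimensional Fredholm alternative says: either (I - K) is invertible, or ker(I - K) ≠ {0} and then range(I - K) = ker((I - K)^*)^⊥, with dim ker(I - K) = dim ker((I - K)^*). Since det(I - K) ≠ 0, 1 is not an eigenvalue of K and ker(I - K) = {0}, so we are in the first case: for every y there is a unique x = (I - K)^(-1) y. Explicitly, by the Sherman–Morrison formula, (I - u v^T)^(-1) = I + u v^T/(1 - v·u), i.e. (I - K)^(-1) = I + K/(-8).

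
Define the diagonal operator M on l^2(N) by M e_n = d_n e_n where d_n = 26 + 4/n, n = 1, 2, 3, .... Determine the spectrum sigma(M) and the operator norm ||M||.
sigma(M) = {26 + 4/n : n ≥ 1} ∪ {26}; ||M|| = 30

A bounded diagonal operator on l^2 with diagonal entries d_n has spectrum equal to the closure of {d_n : n ≥ 1}: every d_n is an eigenvalue (with eigenvector e_n), so {d_n} ⊂ sigma(M); the spectrum is closed, so its closure is too; and for lambda not in the closure, (M - lambda I) has bounded inverse (the diagonal entries 1/(d_n - lambda) are bounded). For our sequence d_n = 26 + 4/n, n = 1, 2, 3, ...:
  - {d_n} = {26 + 4/n : n ≥ 1}; the only limit point is 26
  - closure = {26 + 4/n : n ≥ 1} ∪ {26}
For the norm: a diagonal operator has ||M|| = sup_n |d_n|. Here d_n = 26 + 4/n is positive and decreasing, so sup_n |d_n| = d_1 = 26 + 4 = 30. So ||M|| = 30.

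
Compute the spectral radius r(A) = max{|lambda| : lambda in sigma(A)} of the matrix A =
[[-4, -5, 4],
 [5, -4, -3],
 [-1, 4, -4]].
r(A) ≈ 8.0789

The eigenvalues of A are the roots of its characteristic polynomial. With M = A (coefficients from the trace, the sum of principal 2x2 minors, and det A):
  p(λ) = det(λ I - M) = λ^3 + 12λ^2 + 89λ + 163.
No integer candidate from the rational root theorem (±divisors of 163) is a root, so the roots are irrational. The cubic discriminant is Δ = -389759 < 0, so there is one real root and a complex-conjugate pair. p(-3) = -23 and p(-2) = 25 have opposite signs, so a root lies in (-3, -2); Newton's method refines it to λ ≈ -2.4974. Dividing out (λ - (-2.4974)) leaves approximately λ^2 + 9.5026λ + 65.2683. For λ^2 + 9.5026λ + 65.2683 the discriminant is -170.7736. It is negative, so the remaining roots are the complex-conjugate pair λ ≈ -4.7513 ± 6.534i. Their product equals the constant term, so |λ|^2 ≈ 65.2683 and |λ| ≈ 8.0789.
Thus the eigenvalues (to 4 decimals) are -2.4974 (modulus 2.4974); -4.7513 ± 6.534i (modulus 8.0789). The spectral radius is the largest modulus: r(A) ≈ 8.0789. (Cross-check: r(A) ≤ ||A||_2 ≈ 8.9445; equality holds whenever A is normal, though it can also hold for some non-normal A.)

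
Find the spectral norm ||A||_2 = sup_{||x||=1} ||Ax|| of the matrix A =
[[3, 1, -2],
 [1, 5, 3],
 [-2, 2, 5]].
||A||_2 ≈ 7.6578 (= sqrt(largest eigenvalue of A^T A))

||A||_2 = sigma_max(A) = sqrt(lambda_max(A^T A)). Form the symmetric matrix M = A^T A =
[[14, 4, -13],
 [4, 30, 23],
 [-13, 23, 38]].
Its characteristic polynomial (trace, sum of principal 2x2 minors, determinant of M give the coefficients) is
  p(λ) = det(λ I - M) = λ^3 - 82λ^2 + 1378λ - 484.
No integer candidate from the rational root theorem (±divisors of 484) is a root, so the roots are irrational. The cubic discriminant is Δ = 2212095200 > 0, so there are three distinct real roots. p(0) = -484 and p(1) = 813 have opposite signs, so a root lies in (0, 1); Newton's method refines it to λ ≈ 0.3589. p(22) = 792 and p(23) = -1 have opposite signs, so a root lies in (22, 23); Newton's method refines it to λ ≈ 22.9988. p(58) = -1296 and p(59) = 755 have opposite signs, so a root lies in (58, 59); Newton's method refines it to λ ≈ 58.6424. Check (Vieta): the three roots sum to 82, matching tr M = 82.
So the eigenvalues of A^T A are ≈ 0.3589, 22.9988, 58.6424 (all ≥ 0, as they must be for A^T A). The largest is λ_max ≈ 58.6424, hence ||A||_2 = sqrt(λ_max) ≈ 7.6578.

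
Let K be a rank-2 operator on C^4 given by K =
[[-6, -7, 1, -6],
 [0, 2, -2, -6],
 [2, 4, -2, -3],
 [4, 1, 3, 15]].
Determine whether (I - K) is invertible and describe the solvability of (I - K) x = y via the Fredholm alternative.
(I - K) is invertible (det(I - K) = -57 ≠ 0), so for every y in C^4 the equation (I - K) x = y has a unique solution.

K has rank 2 and factors as K = U V^T = u1 v1^T + u2 v2^T with u1 = (3, 0, -1, -2), v1 = (-2, -2, 0, -3), u2 = (1, -2, -2, 3), v2 = (0, -1, 1, 3) (multiplying out reproduces the displayed K). The nonzero eigenvalues of U V^T coincide with those of the 2 x 2 matrix G = V^T U = [[v1·u1, v1·u2], [v2·u1, v2·u2]] = [[0, -7], [-7, 9]], and by the Sylvester determinant identity det(I_4 - U V^T) = det(I_2 - V^T U) = det([[1, 7], [7, -8]]) = (1)(-8) - (7)(7) = -57. (Direct check: I - K =
[[7, 7, -1, 6],
 [0, -1, 2, 6],
 [-2, -4, 3, 3],
 [-4, -1, -3, -14]]
has determinant -57.) The finite-dimensional Fredholm alternative says: either (I - K) is invertible, or ker(I - K) ≠ {0} and then range(I - K) = ker((I - K)^*)^⊥, with dim ker(I - K) = dim ker((I - K)^*). Since det(I - K) ≠ 0, 1 is not an eigenvalue of K and ker(I - K) = {0}, so we are in the first case: for every y there is a unique x = (I - K)^(-1) y. (Explicitly, by the Woodbury identity, (I - U V^T)^(-1) = I + U (I_2 - G)^(-1) V^T.)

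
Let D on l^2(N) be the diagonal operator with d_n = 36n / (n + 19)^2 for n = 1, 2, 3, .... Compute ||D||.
||D|| = 9/19 (attained at n = 19)

For D diagonal, ||D|| = sup_n |d_n|. Treat f(x) = 36x / (x + 19)^2 for real x > 0. By the quotient rule, f'(x) = 36(19 - x)/(x + 19)^3, which is positive for x < 19 and negative for x > 19. So f has a unique maximum at x = 19, and since 19 is a positive integer, the supremum over n ≥ 1 is attained at n = 19: d_19 = 36·19/(19 + 19)^2 = 36·19/1444 = 9/19. Hence ||D|| = 9/19.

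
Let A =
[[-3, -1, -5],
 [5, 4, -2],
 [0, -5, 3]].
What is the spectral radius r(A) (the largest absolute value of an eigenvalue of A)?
r(A) ≈ 7.9109

The eigenvalues of A are the roots of its characteristic polynomial. With M = A (coefficients from the trace, the sum of principal 2x2 minors, and det A):
  p(λ) = det(λ I - M) = λ^3 - 4λ^2 - 14λ - 134.
No integer candidate from the rational root theorem (±divisors of 134) is a root, so the roots are irrational. The cubic discriminant is Δ = -640076 < 0, so there is one real root and a complex-conjugate pair. p(7) = -85 and p(8) = 10 have opposite signs, so a root lies in (7, 8); Newton's method refines it to λ ≈ 7.9109. Dividing out (λ - (7.9109)) leaves approximately λ^2 + 3.9109λ + 16.9387. For λ^2 + 3.9109λ + 16.9387 the discriminant is -52.4596. It is negative, so the remaining roots are the complex-conjugate pair λ ≈ -1.9554 ± 3.6214i. Their product equals the constant term, so |λ|^2 ≈ 16.9387 and |λ| ≈ 4.1157.
Thus the eigenvalues (to 4 decimals) are 7.9109 (modulus 7.9109); -1.9554 ± 3.6214i (modulus 4.1157). The spectral radius is the largest modulus: r(A) ≈ 7.9109. (Cross-check: r(A) ≤ ||A||_2 ≈ 8.1297; equality holds whenever A is normal, though it can also hold for some non-normal A.)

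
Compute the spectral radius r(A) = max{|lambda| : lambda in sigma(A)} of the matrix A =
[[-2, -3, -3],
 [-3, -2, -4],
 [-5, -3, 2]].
r(A) ≈ 7.819

The eigenvalues of A are the roots of its characteristic polynomial. With M = A (coefficients from the trace, the sum of principal 2x2 minors, and det A):
  p(λ) = det(λ I - M) = λ^3 + 2λ^2 - 40λ + 43.
No integer candidate from the rational root theorem (±divisors of 43) is a root, so the roots are irrational. The cubic discriminant is Δ = 149181 > 0, so there are three distinct real roots. p(-8) = -21 and p(-7) = 78 have opposite signs, so a root lies in (-8, -7); Newton's method refines it to λ ≈ -7.819. p(1) = 6 and p(2) = -21 have opposite signs, so a root lies in (1, 2); Newton's method refines it to λ ≈ 1.1873. p(4) = -21 and p(5) = 18 have opposite signs, so a root lies in (4, 5); Newton's method refines it to λ ≈ 4.6317. Check (Vieta): the three roots sum to -2, matching tr M = -2.
Thus the eigenvalues (to 4 decimals) are -7.819 (modulus 7.819); 1.1873 (modulus 1.1873); 4.6317 (modulus 4.6317). The spectral radius is the largest modulus: r(A) ≈ 7.819. (Cross-check: r(A) ≤ ||A||_2 ≈ 7.9462; equality holds whenever A is normal, though it can also hold for some non-normal A.)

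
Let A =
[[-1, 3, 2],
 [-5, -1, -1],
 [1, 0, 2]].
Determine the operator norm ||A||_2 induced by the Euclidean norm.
||A||_2 ≈ 5.3931 (= sqrt(largest eigenvalue of A^T A))

||A||_2 = sigma_max(A) = sqrt(lambda_max(A^T A)). Form the symmetric matrix M = A^T A =
[[27, 2, 5],
 [2, 10, 7],
 [5, 7, 9]].
Its characteristic polynomial (trace, sum of principal 2x2 minors, determinant of M give the coefficients) is
  p(λ) = det(λ I - M) = λ^3 - 46λ^2 + 525λ - 961.
No integer candidate from the rational root theorem (±divisors of 961) is a root, so the roots are irrational. The cubic discriminant is Δ = 23062049 > 0, so there are three distinct real roots. p(2) = -87 and p(3) = 227 have opposite signs, so a root lies in (2, 3); Newton's method refines it to λ ≈ 2.2537. p(14) = 117 and p(15) = -61 have opposite signs, so a root lies in (14, 15); Newton's method refines it to λ ≈ 14.6603. p(29) = -33 and p(30) = 389 have opposite signs, so a root lies in (29, 30); Newton's method refines it to λ ≈ 29.086. Check (Vieta): the three roots sum to 46, matching tr M = 46.
So the eigenvalues of A^T A are ≈ 2.2537, 14.6603, 29.086 (all ≥ 0, as they must be for A^T A). The largest is λ_max ≈ 29.086, hence ||A||_2 = sqrt(λ_max) ≈ 5.3931.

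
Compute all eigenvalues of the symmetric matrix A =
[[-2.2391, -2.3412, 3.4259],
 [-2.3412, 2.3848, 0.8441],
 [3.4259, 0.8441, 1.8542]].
sigma(A) ≈ {-5, 3, 4}

A is real symmetric, so its spectrum consists of real eigenvalues. Expanding the characteristic polynomial of the displayed matrix gives
  det(λ I - A) = p(λ) = λ^3 + (-2)λ^2 + (-23)λ + (60).
Solving p(λ) = 0 yields eigenvalues ≈ -5, 3, 4. (A is shown rounded to 4 decimals, so these recover the underlying integer eigenvalues to within that precision.)
Verification: the trace of A = 2 equals the sum of eigenvalues 2, and det(A) ≈ -59.9994 matches the eigenvalue product -60.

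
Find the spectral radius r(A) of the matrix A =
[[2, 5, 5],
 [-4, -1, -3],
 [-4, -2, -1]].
r(A) ≈ 5.7671

The eigenvalues of A are the roots of its characteristic polynomial. With M = A (coefficients from the trace, the sum of principal 2x2 minors, and det A):
  p(λ) = det(λ I - M) = λ^3 + 31λ - 50.
No integer candidate from the rational root theorem (±divisors of 50) is a root, so the roots are irrational. The cubic discriminant is Δ = -186664 < 0, so there is one real root and a complex-conjugate pair. p(1) = -18 and p(2) = 20 have opposite signs, so a root lies in (1, 2); Newton's method refines it to λ ≈ 1.5033. Dividing out (λ - (1.5033)) leaves approximately λ^2 + 1.5033λ + 33.2599. For λ^2 + 1.5033λ + 33.2599 the discriminant is -130.7798. It is negative, so the remaining roots are the complex-conjugate pair λ ≈ -0.7517 ± 5.718i. Their product equals the constant term, so |λ|^2 ≈ 33.2599 and |λ| ≈ 5.7671.
Thus the eigenvalues (to 4 decimals) are 1.5033 (modulus 1.5033); -0.7517 ± 5.718i (modulus 5.7671). The spectral radius is the largest modulus: r(A) ≈ 5.7671. (Cross-check: r(A) ≤ ||A||_2 ≈ 9.2653; equality holds whenever A is normal, though it can also hold for some non-normal A.)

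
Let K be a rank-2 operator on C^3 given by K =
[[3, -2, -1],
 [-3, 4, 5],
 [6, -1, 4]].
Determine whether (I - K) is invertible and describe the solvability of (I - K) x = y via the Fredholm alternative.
(I - K) is invertible (det(I - K) = 35 ≠ 0), so for every y in C^3 the equation (I - K) x = y has a unique solution.

K has rank 2 and factors as K = U V^T = u1 v1^T + u2 v2^T with u1 = (0, -2, -3), v1 = (-3, 1, -1), u2 = (-1, 3, 1), v2 = (-3, 2, 1) (multiplying out reproduces the displayed K). The nonzero eigenvalues of U V^T coincide with those of the 2 x 2 matrix G = V^T U = [[v1·u1, v1·u2], [v2·u1, v2·u2]] = [[1, 5], [-7, 10]], and by the Sylvester determinant identity det(I_3 - U V^T) = det(I_2 - V^T U) = det([[0, -5], [7, -9]]) = (0)(-9) - (-5)(7) = 35. (Direct check: I - K =
[[-2, 2, 1],
 [3, -3, -5],
 [-6, 1, -3]]
has determinant 35.) The finite-dimensional Fredholm alternative says: either (I - K) is invertible, or ker(I - K) ≠ {0} and then range(I - K) = ker((I - K)^*)^⊥, with dim ker(I - K) = dim ker((I - K)^*). Since det(I - K) ≠ 0, 1 is not an eigenvalue of K and ker(I - K) = {0}, so we are in the first case: for every y there is a unique x = (I - K)^(-1) y. (Explicitly, by the Woodbury identity, (I - U V^T)^(-1) = I + U (I_2 - G)^(-1) V^T.)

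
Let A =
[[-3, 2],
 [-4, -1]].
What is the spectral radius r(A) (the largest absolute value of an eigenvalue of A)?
r(A) = sqrt(11) ≈ 3.3166

The eigenvalues of A are the roots of its characteristic polynomial. With M = A (coefficients from the trace and determinant):
  p(λ) = det(λ I - M) = λ^2 + 4λ + 11.
For λ^2 + 4λ + 11 the discriminant is -28. It is negative, so the roots are the complex-conjugate pair λ = -2 ± (sqrt(28)/2) i ≈ -2 ± 2.6458i. For a conjugate pair the product of the roots equals the constant term, so |λ|^2 = 11 and |λ| = sqrt(11) ≈ 3.3166.
Thus the eigenvalues (to 4 decimals) are -2 ± 2.6458i (modulus 3.3166). The spectral radius is the largest modulus: r(A) = sqrt(11) ≈ 3.3166. (Cross-check: r(A) ≤ ||A||_2 ≈ 5.0198; equality holds whenever A is normal, though it can also hold for some non-normal A.)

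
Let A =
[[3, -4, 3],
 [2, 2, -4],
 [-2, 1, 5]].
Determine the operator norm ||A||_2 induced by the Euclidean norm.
||A||_2 ≈ 7.5429 (= sqrt(largest eigenvalue of A^T A))

||A||_2 = sigma_max(A) = sqrt(lambda_max(A^T A)). Form the symmetric matrix M = A^T A =
[[17, -10, -9],
 [-10, 21, -15],
 [-9, -15, 50]].
Its characteristic polynomial (trace, sum of principal 2x2 minors, determinant of M give the coefficients) is
  p(λ) = det(λ I - M) = λ^3 - 88λ^2 + 1851λ - 4624.
No integer candidate from the rational root theorem (±divisors of 4624) is a root, so the roots are irrational. The cubic discriminant is Δ = 1540599092 > 0, so there are three distinct real roots. p(2) = -1266 and p(3) = 164 have opposite signs, so a root lies in (2, 3); Newton's method refines it to λ ≈ 2.8794. p(28) = 164 and p(29) = -564 have opposite signs, so a root lies in (28, 29); Newton's method refines it to λ ≈ 28.2259. p(56) = -1320 and p(57) = 164 have opposite signs, so a root lies in (56, 57); Newton's method refines it to λ ≈ 56.8947. Check (Vieta): the three roots sum to 88, matching tr M = 88.
So the eigenvalues of A^T A are ≈ 2.8794, 28.2259, 56.8947 (all ≥ 0, as they must be for A^T A). The largest is λ_max ≈ 56.8947, hence ||A||_2 = sqrt(λ_max) ≈ 7.5429.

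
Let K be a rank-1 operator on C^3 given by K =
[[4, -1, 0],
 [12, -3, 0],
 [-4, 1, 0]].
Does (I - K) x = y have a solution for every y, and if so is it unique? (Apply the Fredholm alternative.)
(I - K) is singular (det(I - K) = 0, i.e. 1 ∈ sigma(K)). (I - K) x = y is solvable iff y ⊥ ker((I - K)^*) = span{(4, -1, 0)}, i.e. iff 4y_1 - y_2 = 0. When solvable, the solutions are x = y + c·(1, 3, -1), c arbitrary (ker(I - K) = span{(1, 3, -1)}, dimension 1).

K has rank 1, so it is an outer product K = u v^T: every row of K is a multiple of one row vector. Reading off the entries, u = (1, 3, -1) and v = (4, -1, 0) (row i of K equals u_i·v^T). A rank-one matrix u v^T satisfies K u = u (v·u) and kills the (2)-dimensional subspace v^⊥, so its characteristic polynomial is lambda^2 (lambda - v·u) with v·u = tr K = 1. Hence the eigenvalues of I - K are 1 (multiplicity 2) and 1 - (1) = 0, so det(I - K) = 0. (Direct check: I - K =
[[-3, 1, 0],
 [-12, 4, 0],
 [4, -1, 1]]
has determinant 0.) So 1 is an eigenvalue of K and (I - K) is not invertible. The finite-dimensional Fredholm alternative says: either (I - K) is invertible, or ker(I - K) ≠ {0} and then range(I - K) = ker((I - K)^*)^⊥, with dim ker(I - K) = dim ker((I - K)^*). We are in the second case, so we need both kernels. Kernel of I - K: (I - K) u = u - u (v·u) = u - u = 0, so ker(I - K) = span{u} = span{(1, 3, -1)} (it is exactly 1-dimensional because rank(I - K) = 2). Kernel of the adjoint: K is real, so (I - K)^* = I - K^T = I - v u^T, and (I - v u^T) v = v - v (u·v) = 0; hence ker((I - K)^*) = span{v} = span{(4, -1, 0)}. Therefore (I - K) x = y is solvable iff <y, v> = 0, i.e. iff 4y_1 - y_2 = 0. When this holds, K y = u (v·y) = 0, so (I - K) y = y and x = y is a particular solution; the full solution set is the line x = y + c·u = y + c·(1, 3, -1), c ∈ C.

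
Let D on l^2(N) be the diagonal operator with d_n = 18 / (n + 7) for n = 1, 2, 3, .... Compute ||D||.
||D|| = 9/4 (attained at n = 1)

For D diagonal, ||D|| = sup_n |d_n| = sup_n 18/(n + 7). This is positive and strictly decreasing in n, so the supremum is attained at n = 1: d_1 = 18/(1 + 7) = 9/4. Hence ||D|| = 9/4.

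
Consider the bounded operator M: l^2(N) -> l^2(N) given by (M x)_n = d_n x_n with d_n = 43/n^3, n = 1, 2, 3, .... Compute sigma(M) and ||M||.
sigma(M) = {43/n^3 : n ≥ 1} ∪ {0}; ||M|| = 43

A bounded diagonal operator on l^2 with diagonal entries d_n has spectrum equal to the closure of {d_n : n ≥ 1}: every d_n is an eigenvalue (with eigenvector e_n), so {d_n} ⊂ sigma(M); the spectrum is closed, so its closure is too; and for lambda not in the closure, (M - lambda I) has bounded inverse (the diagonal entries 1/(d_n - lambda) are bounded). For our sequence d_n = 43/n^3, n = 1, 2, 3, ...:
  - {d_n} = {43/n^3 : n ≥ 1}; the only limit point is 0
  - closure = {43/n^3 : n ≥ 1} ∪ {0}
For the norm: a diagonal operator has ||M|| = sup_n |d_n|. Here d_n = 43/n^3 is positive and decreasing, so sup_n |d_n| = d_1 = 43. So ||M|| = 43.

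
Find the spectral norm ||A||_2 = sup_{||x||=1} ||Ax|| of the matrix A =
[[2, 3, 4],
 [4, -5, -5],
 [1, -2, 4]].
||A||_2 ≈ 9.0665 (= sqrt(largest eigenvalue of A^T A))

||A||_2 = sigma_max(A) = sqrt(lambda_max(A^T A)). Form the symmetric matrix M = A^T A =
[[21, -16, -8],
 [-16, 38, 29],
 [-8, 29, 57]].
Its characteristic polynomial (trace, sum of principal 2x2 minors, determinant of M give the coefficients) is
  p(λ) = det(λ I - M) = λ^3 - 116λ^2 + 3000λ - 18225.
No integer candidate from the rational root theorem (±divisors of 18225) is a root, so the roots are irrational. The cubic discriminant is Δ = 4508014725 > 0, so there are three distinct real roots. p(8) = -1137 and p(9) = 108 have opposite signs, so a root lies in (8, 9); Newton's method refines it to λ ≈ 8.9072. p(24) = 783 and p(25) = -100 have opposite signs, so a root lies in (24, 25); Newton's method refines it to λ ≈ 24.8914. p(82) = -841 and p(83) = 3438 have opposite signs, so a root lies in (82, 83); Newton's method refines it to λ ≈ 82.2015. Check (Vieta): the three roots sum to 116, matching tr M = 116.
So the eigenvalues of A^T A are ≈ 8.9072, 24.8914, 82.2015 (all ≥ 0, as they must be for A^T A). The largest is λ_max ≈ 82.2015, hence ||A||_2 = sqrt(λ_max) ≈ 9.0665.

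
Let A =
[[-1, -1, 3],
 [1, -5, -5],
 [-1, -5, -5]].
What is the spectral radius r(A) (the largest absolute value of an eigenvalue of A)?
r(A) = 10

The eigenvalues of A are the roots of its characteristic polynomial. With M = A (coefficients from the trace, the sum of principal 2x2 minors, and det A):
  p(λ) = det(λ I - M) = λ^3 + 11λ^2 + 14λ + 40.
By the rational root theorem any rational root is an integer divisor of 40. Testing λ = -10: p(-10) = -1000 + 1100 - 140 + 40 = 0, so λ = -10 is a root. Dividing out (λ + 10) leaves p(λ) = (λ + 10)(λ^2 + λ + 4). For λ^2 + λ + 4 the discriminant is -15. It is negative, so the roots are the complex-conjugate pair λ = -1/2 ± (sqrt(15)/2) i ≈ -0.5 ± 1.9365i. For a conjugate pair the product of the roots equals the constant term, so |λ|^2 = 4 and |λ| = sqrt(4) = 2.
Thus the eigenvalues (to 4 decimals) are -0.5 ± 1.9365i (modulus 2); -10 (modulus 10). The spectral radius is the largest modulus: r(A) = 10. (Cross-check: r(A) ≤ ||A||_2 ≈ 10.1091; equality holds whenever A is normal, though it can also hold for some non-normal A.)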